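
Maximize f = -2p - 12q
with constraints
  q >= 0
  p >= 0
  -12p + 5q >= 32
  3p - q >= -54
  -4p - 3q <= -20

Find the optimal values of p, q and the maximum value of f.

Corner points and f = -2p - 12q:
  (0, 54) → f = -648
  (0, 20/3) → f = -80
  (1/14, 46/7) → f = -79
The feasible region is unbounded (it extends along (1, 3), (5, 12)), but f strictly decreases along every unbounded feasible direction, so there is no improving ray and the maximum is attained at a vertex.

At the optimal vertex, -12p + 5q = 32 and -4p - 3q = -20.
Solving simultaneously gives p = 1/14, q = 46/7.

p = 1/14, q = 46/7, maximum f = -79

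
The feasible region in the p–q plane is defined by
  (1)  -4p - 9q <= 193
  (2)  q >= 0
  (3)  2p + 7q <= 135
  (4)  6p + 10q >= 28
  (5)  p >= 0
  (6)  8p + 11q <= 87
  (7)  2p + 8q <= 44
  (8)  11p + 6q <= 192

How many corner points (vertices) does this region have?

5

Intersecting each pair of boundary lines and keeping only the points that satisfy every inequality leaves:
  (14/3, 0)
  (87/8, 0)
  (0, 14/5)
  (0, 11/2)
  (106/21, 89/21)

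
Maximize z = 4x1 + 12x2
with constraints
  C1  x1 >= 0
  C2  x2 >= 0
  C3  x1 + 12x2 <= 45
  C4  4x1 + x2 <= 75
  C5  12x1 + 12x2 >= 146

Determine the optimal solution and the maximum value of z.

x1 = 855/47, x2 = 105/47, maximum z = 4680/47

Corner points and z = 4x1 + 12x2:
  (75/4, 0) → z = 75
  (73/6, 0) → z = 146/3
  (855/47, 105/47) → z = 4680/47
  (101/11, 197/66) → z = 798/11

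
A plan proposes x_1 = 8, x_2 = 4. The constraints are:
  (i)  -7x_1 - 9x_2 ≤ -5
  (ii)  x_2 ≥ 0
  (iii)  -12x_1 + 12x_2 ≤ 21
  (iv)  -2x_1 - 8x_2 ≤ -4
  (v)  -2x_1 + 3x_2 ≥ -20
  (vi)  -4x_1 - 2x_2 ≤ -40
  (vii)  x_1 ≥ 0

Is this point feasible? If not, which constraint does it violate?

feasible

(i): -92 ≤ -5 ✓
(ii): 4 ≥ 0 ✓
(iii): -48 ≤ 21 ✓
(iv): -48 ≤ -4 ✓
(v): -4 ≥ -20 ✓
(vi): -40 ≤ -40 ✓
(vii): 8 ≥ 0 ✓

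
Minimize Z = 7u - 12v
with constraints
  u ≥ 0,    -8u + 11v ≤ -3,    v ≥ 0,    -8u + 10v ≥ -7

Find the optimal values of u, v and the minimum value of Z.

u = 47/8, v = 4, minimum Z = -55/8

Feasible corners and Z = 7u - 12v:
  (3/8, 0) → Z = 21/8
  (47/8, 4) → Z = -55/8
  (7/8, 0) → Z = 49/8

The optimum lies where -8u + 11v = -3 and -8u + 10v = -7.
Solving simultaneously gives u = 47/8, v = 4.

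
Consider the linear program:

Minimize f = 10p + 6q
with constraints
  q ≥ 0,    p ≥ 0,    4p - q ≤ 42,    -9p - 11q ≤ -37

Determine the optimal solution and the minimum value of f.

Feasible corners and f = 10p + 6q:
  (21/2, 0) → f = 105
  (37/9, 0) → f = 370/9
  (0, 37/11) → f = 222/11
The feasible region is unbounded (it extends along (0, 1), (1, 4)), but f strictly increases along every unbounded feasible direction, so there is no improving ray and the minimum is attained at a vertex.

At the optimal vertex, p = 0 and -9p - 11q = -37.
Solving simultaneously gives p = 0, q = 37/11.

p = 0, q = 37/11, minimum f = 222/11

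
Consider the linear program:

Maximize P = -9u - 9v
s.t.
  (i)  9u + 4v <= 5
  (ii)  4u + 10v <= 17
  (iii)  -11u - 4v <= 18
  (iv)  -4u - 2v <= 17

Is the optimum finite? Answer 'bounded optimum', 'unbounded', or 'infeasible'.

bounded optimum

Vertices and P = -9u - 9v:
  (-9/37, 133/74) → P = -1035/74
  (39, -173/2) → P = 855/2
  (-124/47, 259/94) → P = -99/94
  (16/3, -115/6) → P = 249/2
The feasible region has finitely many vertices and no improving ray; the maximum is 855/2 at (39, -173/2).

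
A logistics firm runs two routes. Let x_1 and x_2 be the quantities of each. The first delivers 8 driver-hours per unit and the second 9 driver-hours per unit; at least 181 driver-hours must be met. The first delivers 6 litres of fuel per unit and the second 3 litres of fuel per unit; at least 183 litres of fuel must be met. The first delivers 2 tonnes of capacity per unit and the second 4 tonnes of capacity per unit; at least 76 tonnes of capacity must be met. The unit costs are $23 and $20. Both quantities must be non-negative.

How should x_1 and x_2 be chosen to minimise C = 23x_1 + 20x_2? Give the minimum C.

Vertices and C = 23x_1 + 20x_2:
  (0, 61) → C = 1220
  (38, 0) → C = 874
  (28, 5) → C = 744
The feasible region is unbounded (it extends along (0, 1), (1, 0)), but C strictly increases along every unbounded feasible direction, so there is no improving ray and the minimum is attained at a vertex.

The optimum lies where 6x_1 + 3x_2 = 183 and 2x_1 + 4x_2 = 76.
Solving simultaneously gives x_1 = 28, x_2 = 5.

x_1 = 28, x_2 = 5, minimum C = 744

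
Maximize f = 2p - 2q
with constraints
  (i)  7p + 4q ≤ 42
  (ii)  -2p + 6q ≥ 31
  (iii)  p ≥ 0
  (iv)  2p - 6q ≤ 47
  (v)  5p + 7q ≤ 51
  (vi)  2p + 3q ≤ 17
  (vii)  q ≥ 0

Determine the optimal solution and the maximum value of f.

p = 1/2, q = 16/3, maximum f = -29/3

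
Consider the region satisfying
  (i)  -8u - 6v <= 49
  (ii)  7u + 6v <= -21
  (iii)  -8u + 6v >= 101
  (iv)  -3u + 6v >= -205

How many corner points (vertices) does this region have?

3

Intersecting each pair of boundary lines and keeping only the points that satisfy every inequality leaves:
  (-28, 175/6)
  (-75/8, 13/3)
  (-122/15, 539/90)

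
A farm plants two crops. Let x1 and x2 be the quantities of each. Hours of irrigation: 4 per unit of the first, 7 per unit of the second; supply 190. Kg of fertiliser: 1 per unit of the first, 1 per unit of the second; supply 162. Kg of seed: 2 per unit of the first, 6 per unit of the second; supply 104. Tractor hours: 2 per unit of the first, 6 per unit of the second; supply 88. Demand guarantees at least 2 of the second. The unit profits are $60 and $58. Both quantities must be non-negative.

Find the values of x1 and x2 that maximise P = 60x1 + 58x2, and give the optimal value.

x1 = 38, x2 = 2, maximum P = 2396

Extreme points and P = 60x1 + 58x2:
  (0, 44/3) → P = 2552/3
  (0, 2) → P = 116
  (38, 2) → P = 2396

At the optimal vertex, 2x1 + 6x2 = 88 and x2 = 2.
Solving simultaneously gives x1 = 38, x2 = 2.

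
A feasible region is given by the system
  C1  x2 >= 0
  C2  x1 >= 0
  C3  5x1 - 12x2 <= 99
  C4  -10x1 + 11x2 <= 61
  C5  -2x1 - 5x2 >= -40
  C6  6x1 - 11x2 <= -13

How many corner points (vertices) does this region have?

The feasible vertices (each the meet of two boundaries and inside every other half-plane) are:
  (0, 61/11)
  (0, 13/11)
  (15/8, 29/4)
  (375/52, 133/26)

4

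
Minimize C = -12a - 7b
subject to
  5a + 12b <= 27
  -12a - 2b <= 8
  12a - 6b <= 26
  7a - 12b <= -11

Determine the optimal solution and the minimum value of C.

Corner points and C = -12a - 7b:
  (-75/67, 182/67) → C = -374/67
  (4/3, 61/36) → C = -1003/36
  (-59/79, 38/79) → C = 442/79

The optimum lies where 5a + 12b = 27 and 7a - 12b = -11.
Solving simultaneously gives a = 4/3, b = 61/36.

a = 4/3, b = 61/36, minimum C = -1003/36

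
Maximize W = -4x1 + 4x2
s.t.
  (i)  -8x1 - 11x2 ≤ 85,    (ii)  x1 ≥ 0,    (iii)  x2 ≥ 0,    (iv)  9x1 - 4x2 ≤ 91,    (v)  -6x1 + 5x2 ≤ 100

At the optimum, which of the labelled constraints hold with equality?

Extreme points and W = -4x1 + 4x2:
  (0, 0) → W = 0
  (0, 20) → W = 80
  (91/9, 0) → W = -364/9
  (285/7, 482/7) → W = 788/7

The maximum is at (285/7, 482/7). Substituting into each constraint, equality holds for (iv) and (v); the remaining constraints have slack.

(iv) and (v)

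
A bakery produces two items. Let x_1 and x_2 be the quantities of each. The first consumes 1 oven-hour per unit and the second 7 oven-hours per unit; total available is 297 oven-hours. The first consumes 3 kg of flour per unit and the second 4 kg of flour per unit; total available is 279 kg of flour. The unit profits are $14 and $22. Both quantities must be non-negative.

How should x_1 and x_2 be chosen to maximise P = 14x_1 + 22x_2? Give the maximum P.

Vertices and P = 14x_1 + 22x_2:
  (0, 0) → P = 0
  (0, 297/7) → P = 6534/7
  (93, 0) → P = 1302
  (45, 36) → P = 1422

The optimum lies where x_1 + 7x_2 = 297 and 3x_1 + 4x_2 = 279.
Solving simultaneously gives x_1 = 45, x_2 = 36.

x_1 = 45, x_2 = 36, maximum P = 1422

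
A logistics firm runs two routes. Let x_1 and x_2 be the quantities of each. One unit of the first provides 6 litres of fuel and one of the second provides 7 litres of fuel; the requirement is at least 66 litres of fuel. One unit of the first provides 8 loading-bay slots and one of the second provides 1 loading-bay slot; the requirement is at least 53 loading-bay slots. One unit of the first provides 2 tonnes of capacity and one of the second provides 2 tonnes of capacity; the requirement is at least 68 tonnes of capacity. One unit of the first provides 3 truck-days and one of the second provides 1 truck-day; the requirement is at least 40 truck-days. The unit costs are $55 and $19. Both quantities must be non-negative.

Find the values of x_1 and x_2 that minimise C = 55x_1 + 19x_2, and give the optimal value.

Extreme points and C = 55x_1 + 19x_2:
  (0, 53) → C = 1007
  (34, 0) → C = 1870
  (13/5, 161/5) → C = 3774/5
  (3, 31) → C = 754
The feasible region is unbounded (it extends along (0, 1), (1, 0)), but C strictly increases along every unbounded feasible direction, so there is no improving ray and the minimum is attained at a vertex.

x_1 = 3, x_2 = 31, minimum C = 754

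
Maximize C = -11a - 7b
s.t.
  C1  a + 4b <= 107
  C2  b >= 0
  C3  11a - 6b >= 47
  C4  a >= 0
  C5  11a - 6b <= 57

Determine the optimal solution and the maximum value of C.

Vertices and C = -11a - 7b:
  (83/5, 113/5) → C = -1704/5
  (87/5, 112/5) → C = -1741/5
  (47/11, 0) → C = -47
  (57/11, 0) → C = -57

The binding constraints are b = 0 and 11a - 6b = 47.
Solving simultaneously gives a = 47/11, b = 0.

a = 47/11, b = 0, maximum C = -47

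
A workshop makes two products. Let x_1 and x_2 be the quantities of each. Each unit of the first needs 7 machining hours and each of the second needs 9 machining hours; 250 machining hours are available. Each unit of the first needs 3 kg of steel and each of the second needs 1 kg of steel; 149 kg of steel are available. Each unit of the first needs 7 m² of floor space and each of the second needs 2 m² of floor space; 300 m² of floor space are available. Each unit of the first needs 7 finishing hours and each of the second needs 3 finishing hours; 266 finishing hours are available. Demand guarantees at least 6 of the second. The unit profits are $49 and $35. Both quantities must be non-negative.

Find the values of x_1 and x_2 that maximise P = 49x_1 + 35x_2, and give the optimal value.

x_1 = 28, x_2 = 6, maximum P = 1582

Vertices and P = 49x_1 + 35x_2:
  (0, 250/9) → P = 8750/9
  (0, 6) → P = 210
  (28, 6) → P = 1582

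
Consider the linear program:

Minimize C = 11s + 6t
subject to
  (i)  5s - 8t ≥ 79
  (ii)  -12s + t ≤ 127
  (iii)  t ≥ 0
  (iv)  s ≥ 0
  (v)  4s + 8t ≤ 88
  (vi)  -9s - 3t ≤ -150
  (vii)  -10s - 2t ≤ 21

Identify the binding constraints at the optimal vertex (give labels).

Feasible corners and C = 11s + 6t:
  (167/9, 31/18) → C = 1930/9
  (479/29, 13/29) → C = 5347/29
  (22, 0) → C = 242
  (50/3, 0) → C = 550/3

The minimum is at (50/3, 0). Substituting into each constraint, equality holds for (iii) and (vi); the remaining constraints have slack.

(iii) and (vi)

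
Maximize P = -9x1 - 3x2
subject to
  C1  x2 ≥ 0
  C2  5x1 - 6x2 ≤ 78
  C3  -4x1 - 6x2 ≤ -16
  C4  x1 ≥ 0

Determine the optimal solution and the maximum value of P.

x1 = 0, x2 = 8/3, maximum P = -8

Extreme points and P = -9x1 - 3x2:
  (78/5, 0) → P = -702/5
  (4, 0) → P = -36
  (0, 8/3) → P = -8
The feasible region is unbounded (it extends along (0, 1), (6, 5)), but P strictly decreases along every unbounded feasible direction, so there is no improving ray and the maximum is attained at a vertex.

The binding constraints are -4x1 - 6x2 = -16 and x1 = 0.
Solving simultaneously gives x1 = 0, x2 = 8/3.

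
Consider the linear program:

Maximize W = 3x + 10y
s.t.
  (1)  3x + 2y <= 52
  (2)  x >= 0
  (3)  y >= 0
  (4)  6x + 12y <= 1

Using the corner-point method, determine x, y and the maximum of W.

Feasible corners and W = 3x + 10y:
  (0, 0) → W = 0
  (0, 1/12) → W = 5/6
  (1/6, 0) → W = 1/2

x = 0, y = 1/12, maximum W = 5/6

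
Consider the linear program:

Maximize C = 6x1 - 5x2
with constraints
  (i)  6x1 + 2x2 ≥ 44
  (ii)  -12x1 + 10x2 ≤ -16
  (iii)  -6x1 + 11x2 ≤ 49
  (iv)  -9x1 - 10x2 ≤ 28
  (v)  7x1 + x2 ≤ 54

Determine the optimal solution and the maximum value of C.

Vertices and C = 6x1 - 5x2:
  (118/21, 36/7) → C = 8
  (8, -2) → C = 58
  (278/41, 268/41) → C = 8

The binding constraints are 6x1 + 2x2 = 44 and 7x1 + x2 = 54.
Solving simultaneously gives x1 = 8, x2 = -2.

x1 = 8, x2 = -2, maximum C = 58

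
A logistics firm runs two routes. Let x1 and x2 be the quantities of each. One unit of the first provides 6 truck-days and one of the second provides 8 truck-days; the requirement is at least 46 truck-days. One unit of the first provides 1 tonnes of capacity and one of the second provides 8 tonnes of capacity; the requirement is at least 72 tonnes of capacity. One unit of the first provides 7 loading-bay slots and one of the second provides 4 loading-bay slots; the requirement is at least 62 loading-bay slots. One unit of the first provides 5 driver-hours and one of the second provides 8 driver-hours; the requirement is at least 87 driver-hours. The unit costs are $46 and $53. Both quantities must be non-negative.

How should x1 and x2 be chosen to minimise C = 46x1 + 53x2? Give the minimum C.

x1 = 4, x2 = 17/2, minimum C = 1269/2

Vertices and C = 46x1 + 53x2:
  (0, 31/2) → C = 1643/2
  (72, 0) → C = 3312
  (4, 17/2) → C = 1269/2
The feasible region is unbounded (it extends along (0, 1), (1, 0)), but C strictly increases along every unbounded feasible direction, so there is no improving ray and the minimum is attained at a vertex.

The optimum lies where x1 + 8x2 = 72 and 7x1 + 4x2 = 62.
Solving simultaneously gives x1 = 4, x2 = 17/2.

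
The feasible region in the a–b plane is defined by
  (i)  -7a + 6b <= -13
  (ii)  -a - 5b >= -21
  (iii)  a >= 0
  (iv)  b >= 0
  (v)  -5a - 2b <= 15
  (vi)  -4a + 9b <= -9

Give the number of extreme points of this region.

3

Pairwise boundary intersections that survive every other constraint:
  (21, 0)
  (234/29, 75/29)
  (9/4, 0)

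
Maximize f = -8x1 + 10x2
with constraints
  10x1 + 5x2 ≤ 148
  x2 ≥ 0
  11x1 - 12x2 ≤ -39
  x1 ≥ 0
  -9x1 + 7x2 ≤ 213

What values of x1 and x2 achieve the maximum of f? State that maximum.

x1 = 0, x2 = 148/5, maximum f = 296

Vertices and f = -8x1 + 10x2:
  (1581/175, 2018/175) → f = 1076/25
  (0, 148/5) → f = 296
  (0, 13/4) → f = 65/2

At the optimal vertex, 10x1 + 5x2 = 148 and x1 = 0.
Solving simultaneously gives x1 = 0, x2 = 148/5.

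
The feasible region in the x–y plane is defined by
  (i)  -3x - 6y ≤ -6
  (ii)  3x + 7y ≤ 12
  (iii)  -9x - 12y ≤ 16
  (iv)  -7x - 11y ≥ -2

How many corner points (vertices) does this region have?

Intersecting each pair of boundary lines and keeping only the points that satisfy every inequality leaves:
  (-28/3, 17/3)
  (-6, 4)
  (-256/27, 52/9)
  (-59/8, 39/8)

4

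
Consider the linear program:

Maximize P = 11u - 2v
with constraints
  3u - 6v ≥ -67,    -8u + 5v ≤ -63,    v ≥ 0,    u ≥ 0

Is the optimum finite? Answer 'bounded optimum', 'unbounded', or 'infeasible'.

From the feasible point (713/33, 725/33), moving in the direction (1, 0) keeps every constraint satisfied while P increases without bound.

unbounded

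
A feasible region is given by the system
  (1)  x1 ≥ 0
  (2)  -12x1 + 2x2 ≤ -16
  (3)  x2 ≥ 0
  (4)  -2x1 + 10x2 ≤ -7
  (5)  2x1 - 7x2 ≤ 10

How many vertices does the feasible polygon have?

The feasible vertices (each the meet of two boundaries and inside every other half-plane) are:
  (7/2, 0)
  (5, 0)
  (17/2, 1)

3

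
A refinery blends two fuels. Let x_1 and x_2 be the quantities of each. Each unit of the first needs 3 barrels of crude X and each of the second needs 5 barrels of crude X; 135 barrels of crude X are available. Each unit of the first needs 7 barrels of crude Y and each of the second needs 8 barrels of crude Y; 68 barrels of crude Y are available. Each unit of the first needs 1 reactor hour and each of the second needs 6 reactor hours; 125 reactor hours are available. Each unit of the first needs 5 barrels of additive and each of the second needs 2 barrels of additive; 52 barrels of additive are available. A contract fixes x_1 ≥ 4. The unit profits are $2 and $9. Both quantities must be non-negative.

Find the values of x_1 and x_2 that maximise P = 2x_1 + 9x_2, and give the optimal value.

Feasible corners and P = 2x_1 + 9x_2:
  (68/7, 0) → P = 136/7
  (4, 0) → P = 8
  (4, 5) → P = 53

The optimum lies where 7x_1 + 8x_2 = 68 and x_1 = 4.
Solving simultaneously gives x_1 = 4, x_2 = 5.

x_1 = 4, x_2 = 5, maximum P = 53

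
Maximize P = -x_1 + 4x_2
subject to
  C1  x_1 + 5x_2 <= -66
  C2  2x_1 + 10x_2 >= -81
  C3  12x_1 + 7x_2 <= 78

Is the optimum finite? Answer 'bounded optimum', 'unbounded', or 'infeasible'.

infeasible

Constraints x_1 + 5x_2 ≤ -66 and 2x_1 + 10x_2 ≥ -81 have parallel boundaries but demand opposite sides — no point can satisfy both, so the region is empty.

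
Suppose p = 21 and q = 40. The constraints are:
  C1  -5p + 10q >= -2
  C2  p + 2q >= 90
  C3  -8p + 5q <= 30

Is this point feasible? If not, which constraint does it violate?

not feasible — violates C3

Constraint C3: -8p + 5q = 32, which is not ≤ 30. All other constraints are satisfied.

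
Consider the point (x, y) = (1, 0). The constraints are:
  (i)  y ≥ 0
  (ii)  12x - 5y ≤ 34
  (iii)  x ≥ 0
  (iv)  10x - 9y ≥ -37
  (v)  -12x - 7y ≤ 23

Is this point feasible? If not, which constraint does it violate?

feasible

(i): 0 ≥ 0 ✓
(ii): 12 ≤ 34 ✓
(iii): 1 ≥ 0 ✓
(iv): 10 ≥ -37 ✓
(v): -12 ≤ 23 ✓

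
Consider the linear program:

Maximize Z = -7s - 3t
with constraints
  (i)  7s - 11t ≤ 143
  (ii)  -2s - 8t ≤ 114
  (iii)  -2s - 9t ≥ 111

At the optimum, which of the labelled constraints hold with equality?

(ii) and (iii)

Corner points and Z = -7s - 3t:
  (-55/39, -542/39) → Z = 2011/39
  (66/85, -1063/85) → Z = 2727/85
  (-69, 3) → Z = 474

The maximum is at (-69, 3). Substituting into each constraint, equality holds for (ii) and (iii); the remaining constraints have slack.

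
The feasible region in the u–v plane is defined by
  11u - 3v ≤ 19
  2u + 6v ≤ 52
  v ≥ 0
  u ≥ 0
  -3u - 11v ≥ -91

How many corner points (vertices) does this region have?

Intersecting each pair of boundary lines and keeping only the points that satisfy every inequality leaves:
  (19/11, 0)
  (241/65, 472/65)
  (0, 0)
  (0, 91/11)

4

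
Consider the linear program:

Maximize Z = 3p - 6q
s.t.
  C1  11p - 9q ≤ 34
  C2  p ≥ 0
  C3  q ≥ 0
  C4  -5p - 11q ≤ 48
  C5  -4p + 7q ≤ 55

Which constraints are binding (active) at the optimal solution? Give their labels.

Feasible corners and Z = 3p - 6q:
  (34/11, 0) → Z = 102/11
  (733/41, 741/41) → Z = -2247/41
  (0, 0) → Z = 0
  (0, 55/7) → Z = -330/7

The maximum is at (34/11, 0). Substituting into each constraint, equality holds for C1 and C3; the remaining constraints have slack.

C1 and C3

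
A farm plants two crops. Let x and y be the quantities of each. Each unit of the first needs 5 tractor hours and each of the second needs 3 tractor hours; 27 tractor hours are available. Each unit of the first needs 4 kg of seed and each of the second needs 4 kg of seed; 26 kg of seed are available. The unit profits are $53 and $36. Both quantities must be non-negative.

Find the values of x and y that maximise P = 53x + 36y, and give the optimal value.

x = 15/4, y = 11/4, maximum P = 1191/4

Feasible corners and P = 53x + 36y:
  (0, 0) → P = 0
  (0, 13/2) → P = 234
  (27/5, 0) → P = 1431/5
  (15/4, 11/4) → P = 1191/4

The optimum lies where 5x + 3y = 27 and 4x + 4y = 26.
Solving simultaneously gives x = 15/4, y = 11/4.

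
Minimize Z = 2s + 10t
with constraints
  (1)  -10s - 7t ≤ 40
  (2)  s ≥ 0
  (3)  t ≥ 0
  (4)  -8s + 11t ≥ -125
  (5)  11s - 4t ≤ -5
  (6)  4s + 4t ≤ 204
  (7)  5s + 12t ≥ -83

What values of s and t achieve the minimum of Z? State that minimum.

Feasible corners and Z = 2s + 10t:
  (0, 5/4) → Z = 25/2
  (0, 51) → Z = 510
  (199/15, 566/15) → Z = 6058/15

s = 0, t = 5/4, minimum Z = 25/2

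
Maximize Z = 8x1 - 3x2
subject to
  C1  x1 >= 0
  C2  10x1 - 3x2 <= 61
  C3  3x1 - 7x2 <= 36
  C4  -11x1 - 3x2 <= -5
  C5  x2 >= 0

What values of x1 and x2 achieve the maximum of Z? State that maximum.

x1 = 61/10, x2 = 0, maximum Z = 244/5

Vertices and Z = 8x1 - 3x2:
  (0, 5/3) → Z = -5
  (61/10, 0) → Z = 244/5
  (5/11, 0) → Z = 40/11
The feasible region is unbounded (it extends along (0, 1), (3, 10)), but Z strictly decreases along every unbounded feasible direction, so there is no improving ray and the maximum is attained at a vertex.

At the optimal vertex, 10x1 - 3x2 = 61 and x2 = 0.
Solving simultaneously gives x1 = 61/10, x2 = 0.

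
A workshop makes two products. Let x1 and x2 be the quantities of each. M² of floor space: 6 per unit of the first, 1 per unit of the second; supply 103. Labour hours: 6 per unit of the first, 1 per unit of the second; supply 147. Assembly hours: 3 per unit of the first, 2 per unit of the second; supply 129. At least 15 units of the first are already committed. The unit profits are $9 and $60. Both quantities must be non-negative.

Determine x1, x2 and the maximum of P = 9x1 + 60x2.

x1 = 15, x2 = 13, maximum P = 915

Corner points and P = 9x1 + 60x2:
  (103/6, 0) → P = 309/2
  (15, 0) → P = 135
  (15, 13) → P = 915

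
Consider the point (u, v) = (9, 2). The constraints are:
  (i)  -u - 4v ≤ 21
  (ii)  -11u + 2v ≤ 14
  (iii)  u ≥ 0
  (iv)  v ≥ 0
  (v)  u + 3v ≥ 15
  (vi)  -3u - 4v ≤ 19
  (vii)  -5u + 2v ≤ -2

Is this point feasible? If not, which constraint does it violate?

(i): -17 ≤ 21 ✓
(ii): -95 ≤ 14 ✓
(iii): 9 ≥ 0 ✓
(iv): 2 ≥ 0 ✓
(v): 15 ≥ 15 ✓
(vi): -35 ≤ 19 ✓
(vii): -41 ≤ -2 ✓

feasible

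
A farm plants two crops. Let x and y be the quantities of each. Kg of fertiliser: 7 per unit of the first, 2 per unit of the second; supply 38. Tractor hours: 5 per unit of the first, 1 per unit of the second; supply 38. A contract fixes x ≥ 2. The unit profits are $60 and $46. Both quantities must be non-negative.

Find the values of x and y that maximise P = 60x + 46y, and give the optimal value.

Feasible corners and P = 60x + 46y:
  (38/7, 0) → P = 2280/7
  (2, 0) → P = 120
  (2, 12) → P = 672

The binding constraints are 7x + 2y = 38 and x = 2.
Solving simultaneously gives x = 2, y = 12.

x = 2, y = 12, maximum P = 672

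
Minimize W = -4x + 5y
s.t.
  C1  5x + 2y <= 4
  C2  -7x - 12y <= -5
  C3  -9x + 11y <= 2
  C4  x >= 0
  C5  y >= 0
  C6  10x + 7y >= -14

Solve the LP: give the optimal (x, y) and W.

Vertices and W = -4x + 5y:
  (40/73, 46/73) → W = 70/73
  (4/5, 0) → W = -16/5
  (31/185, 59/185) → W = 171/185
  (5/7, 0) → W = -20/7

The optimum lies where 5x + 2y = 4 and y = 0.
Solving simultaneously gives x = 4/5, y = 0.

x = 4/5, y = 0, minimum W = -16/5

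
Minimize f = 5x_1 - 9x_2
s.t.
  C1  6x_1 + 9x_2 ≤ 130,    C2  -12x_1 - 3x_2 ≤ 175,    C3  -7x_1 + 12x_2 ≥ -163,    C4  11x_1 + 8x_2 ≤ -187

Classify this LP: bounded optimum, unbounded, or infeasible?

bounded optimum

Extreme points and f = 5x_1 - 9x_2:
  (-537/55, -3181/165) → f = 6858/55
  (-839/63, -319/63) → f = -1324/63
  (-5, -33/2) → f = 247/2
The feasible region has finitely many vertices and no improving ray; the minimum is -1324/63 at (-839/63, -319/63).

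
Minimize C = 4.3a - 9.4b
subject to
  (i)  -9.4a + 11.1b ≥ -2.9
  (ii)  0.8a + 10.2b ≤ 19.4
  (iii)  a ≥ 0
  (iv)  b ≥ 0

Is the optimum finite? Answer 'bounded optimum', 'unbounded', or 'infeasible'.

Vertices and C = 4.3a - 9.4b:
  (2041/873, 4501/2619) → C = -31961/5238
  (29/94, 0) → C = 1247/940
  (0, 97/51) → C = -4559/255
  (0, 0) → C = 0
The feasible region has finitely many vertices and no improving ray; the minimum is -4559/255 at (0, 97/51).

bounded optimum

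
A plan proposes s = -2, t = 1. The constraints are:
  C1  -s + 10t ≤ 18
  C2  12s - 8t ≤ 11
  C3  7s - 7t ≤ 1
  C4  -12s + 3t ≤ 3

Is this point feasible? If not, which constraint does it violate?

Constraint C4: -12s + 3t = 27, which is not ≤ 3. All other constraints are satisfied.

not feasible — violates C4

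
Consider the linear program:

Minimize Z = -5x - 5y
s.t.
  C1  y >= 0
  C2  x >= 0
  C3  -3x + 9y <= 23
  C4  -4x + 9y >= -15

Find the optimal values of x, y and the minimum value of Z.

x = 38, y = 137/9, minimum Z = -2395/9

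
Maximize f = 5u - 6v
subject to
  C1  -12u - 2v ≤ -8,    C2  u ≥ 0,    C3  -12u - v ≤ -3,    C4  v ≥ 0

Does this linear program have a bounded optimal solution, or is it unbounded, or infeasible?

From the feasible point (0, 4), moving in the direction (1, 0) keeps every constraint satisfied while f increases without bound.

unbounded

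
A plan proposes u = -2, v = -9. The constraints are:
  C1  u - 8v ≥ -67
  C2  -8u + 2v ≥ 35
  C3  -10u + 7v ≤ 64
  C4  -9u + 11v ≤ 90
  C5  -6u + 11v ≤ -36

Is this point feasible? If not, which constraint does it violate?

Constraint C2: -8u + 2v = -2, which is not ≥ 35. All other constraints are satisfied.

not feasible — violates C2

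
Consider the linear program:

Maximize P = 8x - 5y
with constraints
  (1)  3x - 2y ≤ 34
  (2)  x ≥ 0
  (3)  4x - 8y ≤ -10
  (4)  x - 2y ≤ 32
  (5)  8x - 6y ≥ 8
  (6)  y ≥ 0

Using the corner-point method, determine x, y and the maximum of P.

Vertices and P = 8x - 5y:
  (73/4, 83/8) → P = 753/8
  (94, 124) → P = 132
  (31/10, 14/5) → P = 54/5

x = 94, y = 124, maximum P = 132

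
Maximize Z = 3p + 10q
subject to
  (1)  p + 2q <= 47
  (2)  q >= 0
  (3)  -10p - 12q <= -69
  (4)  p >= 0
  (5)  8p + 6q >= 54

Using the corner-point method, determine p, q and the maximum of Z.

p = 0, q = 47/2, maximum Z = 235

Feasible corners and Z = 3p + 10q:
  (47, 0) → Z = 141
  (0, 47/2) → Z = 235
  (69/10, 0) → Z = 207/10
  (13/2, 1/3) → Z = 137/6
  (0, 9) → Z = 90

At the optimal vertex, p + 2q = 47 and p = 0.
Solving simultaneously gives p = 0, q = 47/2.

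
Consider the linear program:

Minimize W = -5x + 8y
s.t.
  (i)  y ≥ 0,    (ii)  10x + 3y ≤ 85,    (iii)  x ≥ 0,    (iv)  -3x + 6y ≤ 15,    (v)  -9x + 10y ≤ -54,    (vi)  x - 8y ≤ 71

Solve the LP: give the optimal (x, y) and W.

x = 17/2, y = 0, minimum W = -85/2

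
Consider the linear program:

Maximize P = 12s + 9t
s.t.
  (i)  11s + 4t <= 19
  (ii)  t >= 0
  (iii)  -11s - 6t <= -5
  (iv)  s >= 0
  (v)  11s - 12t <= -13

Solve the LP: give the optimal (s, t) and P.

s = 0, t = 19/4, maximum P = 171/4

Corner points and P = 12s + 9t:
  (0, 19/4) → P = 171/4
  (1, 2) → P = 30
  (0, 13/12) → P = 39/4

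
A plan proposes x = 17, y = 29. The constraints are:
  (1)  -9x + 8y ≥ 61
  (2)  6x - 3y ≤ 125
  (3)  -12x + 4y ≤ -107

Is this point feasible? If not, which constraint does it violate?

Constraint (3): -12x + 4y = -88, which is not ≤ -107. All other constraints are satisfied.

not feasible — violates (3)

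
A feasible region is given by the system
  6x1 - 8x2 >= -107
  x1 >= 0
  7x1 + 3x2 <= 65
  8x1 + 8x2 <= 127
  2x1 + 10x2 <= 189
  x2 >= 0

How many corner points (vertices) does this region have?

Of the 15 pairwise boundary intersections, those satisfying every inequality are:
  (0, 107/8)
  (10/7, 809/56)
  (0, 0)
  (139/32, 369/32)
  (65/7, 0)

5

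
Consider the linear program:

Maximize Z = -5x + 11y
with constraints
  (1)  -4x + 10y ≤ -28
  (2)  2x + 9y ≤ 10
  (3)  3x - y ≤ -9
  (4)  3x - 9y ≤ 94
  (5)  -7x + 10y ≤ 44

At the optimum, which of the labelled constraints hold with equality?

Vertices and Z = -5x + 11y:
  (-59/13, -60/13) → Z = -365/13
  (-24, -62/5) → Z = -82/5
  (-175/24, -103/8) → Z = -631/6
  (-1336/33, -790/33) → Z = -670/11

The maximum is at (-24, -62/5). Substituting into each constraint, equality holds for (1) and (5); the remaining constraints have slack.

(1) and (5)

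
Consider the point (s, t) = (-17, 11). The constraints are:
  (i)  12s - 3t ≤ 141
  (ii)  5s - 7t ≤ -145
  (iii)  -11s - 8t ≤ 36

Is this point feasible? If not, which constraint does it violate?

Constraint (iii): -11s - 8t = 99, which is not ≤ 36. All other constraints are satisfied.

not feasible — violates (iii)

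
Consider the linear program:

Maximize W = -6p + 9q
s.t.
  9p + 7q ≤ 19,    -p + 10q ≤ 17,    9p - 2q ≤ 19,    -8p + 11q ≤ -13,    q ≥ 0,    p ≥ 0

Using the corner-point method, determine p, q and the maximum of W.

p = 60/31, q = 7/31, maximum W = -297/31

Corner points and W = -6p + 9q:
  (19/9, 0) → W = -38/3
  (60/31, 7/31) → W = -297/31
  (13/8, 0) → W = -39/4

The binding constraints are 9p + 7q = 19 and -8p + 11q = -13.
Solving simultaneously gives p = 60/31, q = 7/31.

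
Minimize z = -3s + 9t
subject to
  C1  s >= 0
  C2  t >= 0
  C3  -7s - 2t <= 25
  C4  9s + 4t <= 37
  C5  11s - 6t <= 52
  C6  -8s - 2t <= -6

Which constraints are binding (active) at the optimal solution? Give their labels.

C2 and C4

Extreme points and z = -3s + 9t:
  (0, 37/4) → z = 333/4
  (0, 3) → z = 27
  (37/9, 0) → z = -37/3
  (3/4, 0) → z = -9/4

The minimum is at (37/9, 0). Substituting into each constraint, equality holds for C2 and C4; the remaining constraints have slack.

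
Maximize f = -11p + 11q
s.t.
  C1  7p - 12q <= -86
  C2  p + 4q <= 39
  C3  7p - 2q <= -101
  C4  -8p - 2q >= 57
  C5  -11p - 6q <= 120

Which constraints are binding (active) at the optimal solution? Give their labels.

C2 and C5

Feasible corners and f = -11p + 11q:
  (-163/15, 187/15) → f = 770/3
  (-357/19, 549/38) → f = 13893/38
  (-423/32, 271/64) → f = 12287/64

The maximum is at (-357/19, 549/38). Substituting into each constraint, equality holds for C2 and C5; the remaining constraints have slack.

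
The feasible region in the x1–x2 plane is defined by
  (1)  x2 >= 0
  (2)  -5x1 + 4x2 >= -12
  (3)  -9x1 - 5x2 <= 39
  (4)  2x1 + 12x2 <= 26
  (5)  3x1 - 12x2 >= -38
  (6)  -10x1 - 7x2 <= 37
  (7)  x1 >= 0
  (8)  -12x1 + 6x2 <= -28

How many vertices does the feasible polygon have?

Of the 28 pairwise boundary intersections, those satisfying every inequality are:
  (12/5, 0)
  (7/3, 0)
  (62/17, 53/34)
  (41/13, 64/39)

4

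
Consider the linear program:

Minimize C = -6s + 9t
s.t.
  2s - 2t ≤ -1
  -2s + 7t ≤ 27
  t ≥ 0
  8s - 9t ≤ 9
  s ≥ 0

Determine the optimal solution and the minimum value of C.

The binding constraints are 2s - 2t = -1 and s = 0.
Solving simultaneously gives s = 0, t = 1/2.

s = 0, t = 1/2, minimum C = 9/2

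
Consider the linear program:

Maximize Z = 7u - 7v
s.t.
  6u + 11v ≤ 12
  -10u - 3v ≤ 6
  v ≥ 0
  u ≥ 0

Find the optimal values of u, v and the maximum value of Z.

Vertices and Z = 7u - 7v:
  (2, 0) → Z = 14
  (0, 12/11) → Z = -84/11
  (0, 0) → Z = 0

At the optimal vertex, 6u + 11v = 12 and v = 0.
Solving simultaneously gives u = 2, v = 0.

u = 2, v = 0, maximum Z = 14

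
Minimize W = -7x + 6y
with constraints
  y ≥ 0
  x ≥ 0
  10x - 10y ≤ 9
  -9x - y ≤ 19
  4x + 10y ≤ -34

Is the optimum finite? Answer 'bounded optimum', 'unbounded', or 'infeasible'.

The boundaries y = 0 and x = 0 meet at (0, 0), but that point violates 4x + 10y ≤ -34. Every candidate vertex is excluded by some other constraint, so the feasible region is empty.

infeasible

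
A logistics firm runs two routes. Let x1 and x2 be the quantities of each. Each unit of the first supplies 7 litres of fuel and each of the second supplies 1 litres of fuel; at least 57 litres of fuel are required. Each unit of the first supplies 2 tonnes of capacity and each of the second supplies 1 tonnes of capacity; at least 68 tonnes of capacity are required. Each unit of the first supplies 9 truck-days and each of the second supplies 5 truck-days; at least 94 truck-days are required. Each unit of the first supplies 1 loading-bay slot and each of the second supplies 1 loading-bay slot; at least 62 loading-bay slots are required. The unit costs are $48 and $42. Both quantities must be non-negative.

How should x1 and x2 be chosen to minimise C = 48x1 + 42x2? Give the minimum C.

x1 = 6, x2 = 56, minimum C = 2640

Feasible corners and C = 48x1 + 42x2:
  (0, 68) → C = 2856
  (62, 0) → C = 2976
  (6, 56) → C = 2640
The feasible region is unbounded (it extends along (0, 1), (1, 0)), but C strictly increases along every unbounded feasible direction, so there is no improving ray and the minimum is attained at a vertex.

At the optimal vertex, 2x1 + x2 = 68 and x1 + x2 = 62.
Solving simultaneously gives x1 = 6, x2 = 56.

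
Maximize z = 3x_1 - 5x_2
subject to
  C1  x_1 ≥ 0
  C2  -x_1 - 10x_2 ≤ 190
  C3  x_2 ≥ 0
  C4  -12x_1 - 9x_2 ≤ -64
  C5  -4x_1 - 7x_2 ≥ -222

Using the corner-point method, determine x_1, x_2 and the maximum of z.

Extreme points and z = 3x_1 - 5x_2:
  (0, 64/9) → z = -320/9
  (0, 222/7) → z = -1110/7
  (16/3, 0) → z = 16
  (111/2, 0) → z = 333/2

The binding constraints are x_2 = 0 and -4x_1 - 7x_2 = -222.
Solving simultaneously gives x_1 = 111/2, x_2 = 0.

x_1 = 111/2, x_2 = 0, maximum z = 333/2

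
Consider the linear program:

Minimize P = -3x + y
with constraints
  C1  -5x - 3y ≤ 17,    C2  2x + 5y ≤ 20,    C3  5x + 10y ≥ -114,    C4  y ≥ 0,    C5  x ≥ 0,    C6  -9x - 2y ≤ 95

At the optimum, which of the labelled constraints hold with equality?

Vertices and P = -3x + y:
  (10, 0) → P = -30
  (0, 4) → P = 4
  (0, 0) → P = 0

The minimum is at (10, 0). Substituting into each constraint, equality holds for C2 and C4; the remaining constraints have slack.

C2 and C4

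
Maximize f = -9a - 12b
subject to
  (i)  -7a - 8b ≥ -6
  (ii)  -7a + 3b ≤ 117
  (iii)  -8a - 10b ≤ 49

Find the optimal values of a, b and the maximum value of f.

a = 226/3, b = -391/6, maximum f = 104

The optimum lies where -7a - 8b = -6 and -8a - 10b = 49.
Solving simultaneously gives a = 226/3, b = -391/6.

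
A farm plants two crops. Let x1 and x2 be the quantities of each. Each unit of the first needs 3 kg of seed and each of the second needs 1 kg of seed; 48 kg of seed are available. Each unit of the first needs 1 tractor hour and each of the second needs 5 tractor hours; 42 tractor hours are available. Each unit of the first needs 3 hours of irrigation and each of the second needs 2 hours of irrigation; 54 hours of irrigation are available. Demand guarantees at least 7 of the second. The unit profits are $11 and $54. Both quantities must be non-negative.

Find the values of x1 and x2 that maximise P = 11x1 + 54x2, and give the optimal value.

x1 = 7, x2 = 7, maximum P = 455

Feasible corners and P = 11x1 + 54x2:
  (0, 42/5) → P = 2268/5
  (0, 7) → P = 378
  (7, 7) → P = 455

At the optimal vertex, x1 + 5x2 = 42 and x2 = 7.
Solving simultaneously gives x1 = 7, x2 = 7.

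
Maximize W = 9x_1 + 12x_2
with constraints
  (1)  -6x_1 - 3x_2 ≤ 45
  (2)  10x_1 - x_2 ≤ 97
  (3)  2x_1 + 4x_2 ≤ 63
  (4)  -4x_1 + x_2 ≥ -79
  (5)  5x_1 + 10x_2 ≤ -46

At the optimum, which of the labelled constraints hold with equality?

Corner points and W = 9x_1 + 12x_2:
  (41/6, -86/3) → W = -565/2
  (-104/15, -17/15) → W = -76
  (44/5, -9) → W = -144/5

The maximum is at (44/5, -9). Substituting into each constraint, equality holds for (2) and (5); the remaining constraints have slack.

(2) and (5)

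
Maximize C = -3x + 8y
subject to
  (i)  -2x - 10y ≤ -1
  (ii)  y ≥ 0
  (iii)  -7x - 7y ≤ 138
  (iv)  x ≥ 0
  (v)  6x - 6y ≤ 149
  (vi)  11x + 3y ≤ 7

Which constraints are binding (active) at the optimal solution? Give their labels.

Corner points and C = -3x + 8y:
  (1/2, 0) → C = -3/2
  (0, 1/10) → C = 4/5
  (7/11, 0) → C = -21/11
  (0, 7/3) → C = 56/3

The maximum is at (0, 7/3). Substituting into each constraint, equality holds for (iv) and (vi); the remaining constraints have slack.

(iv) and (vi)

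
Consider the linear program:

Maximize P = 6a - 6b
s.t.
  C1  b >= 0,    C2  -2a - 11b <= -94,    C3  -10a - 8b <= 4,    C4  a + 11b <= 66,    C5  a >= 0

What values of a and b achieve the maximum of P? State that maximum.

a = 66, b = 0, maximum P = 396

Corner points and P = 6a - 6b:
  (47, 0) → P = 282
  (66, 0) → P = 396
  (28, 38/11) → P = 1620/11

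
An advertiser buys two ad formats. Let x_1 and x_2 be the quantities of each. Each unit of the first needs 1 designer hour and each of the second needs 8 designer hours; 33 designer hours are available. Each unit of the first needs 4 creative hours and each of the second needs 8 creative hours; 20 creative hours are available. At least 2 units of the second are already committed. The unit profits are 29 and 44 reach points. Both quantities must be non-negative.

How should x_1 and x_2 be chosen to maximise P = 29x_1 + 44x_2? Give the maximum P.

Vertices and P = 29x_1 + 44x_2:
  (0, 5/2) → P = 110
  (0, 2) → P = 88
  (1, 2) → P = 117

At the optimal vertex, 4x_1 + 8x_2 = 20 and x_2 = 2.
Solving simultaneously gives x_1 = 1, x_2 = 2.

x_1 = 1, x_2 = 2, maximum P = 117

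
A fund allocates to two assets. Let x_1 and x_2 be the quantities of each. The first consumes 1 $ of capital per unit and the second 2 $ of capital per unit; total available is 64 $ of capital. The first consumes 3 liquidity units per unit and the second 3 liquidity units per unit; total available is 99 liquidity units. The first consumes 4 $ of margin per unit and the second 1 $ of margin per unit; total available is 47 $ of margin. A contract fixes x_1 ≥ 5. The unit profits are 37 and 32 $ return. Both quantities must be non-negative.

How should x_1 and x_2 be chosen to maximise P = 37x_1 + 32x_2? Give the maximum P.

Corner points and P = 37x_1 + 32x_2:
  (47/4, 0) → P = 1739/4
  (5, 0) → P = 185
  (5, 27) → P = 1049

The binding constraints are 4x_1 + x_2 = 47 and x_1 = 5.
Solving simultaneously gives x_1 = 5, x_2 = 27.

x_1 = 5, x_2 = 27, maximum P = 1049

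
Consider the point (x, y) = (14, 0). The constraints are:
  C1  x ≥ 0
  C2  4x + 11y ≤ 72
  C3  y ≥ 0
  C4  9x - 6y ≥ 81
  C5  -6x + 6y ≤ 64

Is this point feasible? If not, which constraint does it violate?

C1: 14 ≥ 0 ✓
C2: 56 ≤ 72 ✓
C3: 0 ≥ 0 ✓
C4: 126 ≥ 81 ✓
C5: -84 ≤ 64 ✓

feasible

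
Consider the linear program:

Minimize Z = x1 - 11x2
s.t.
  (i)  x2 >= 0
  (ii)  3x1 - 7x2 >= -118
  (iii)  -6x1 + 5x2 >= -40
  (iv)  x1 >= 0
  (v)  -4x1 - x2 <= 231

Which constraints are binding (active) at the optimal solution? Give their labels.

Vertices and Z = x1 - 11x2:
  (20/3, 0) → Z = 20/3
  (0, 0) → Z = 0
  (290/9, 92/3) → Z = -2746/9
  (0, 118/7) → Z = -1298/7

The minimum is at (290/9, 92/3). Substituting into each constraint, equality holds for (ii) and (iii); the remaining constraints have slack.

(ii) and (iii)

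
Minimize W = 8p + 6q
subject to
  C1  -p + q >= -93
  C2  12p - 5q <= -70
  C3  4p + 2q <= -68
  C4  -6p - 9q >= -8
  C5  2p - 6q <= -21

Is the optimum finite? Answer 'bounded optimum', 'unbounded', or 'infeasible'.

From the feasible point (-157/6, 55/3), moving in the direction (-6, -2) keeps every constraint satisfied while W decreases without bound.

unbounded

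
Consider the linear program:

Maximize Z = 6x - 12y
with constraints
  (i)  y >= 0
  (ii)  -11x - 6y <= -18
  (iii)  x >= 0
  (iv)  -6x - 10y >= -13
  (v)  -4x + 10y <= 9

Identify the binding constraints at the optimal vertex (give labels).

Feasible corners and Z = 6x - 12y:
  (18/11, 0) → Z = 108/11
  (13/6, 0) → Z = 13
  (51/37, 35/74) → Z = 96/37

The maximum is at (13/6, 0). Substituting into each constraint, equality holds for (i) and (iv); the remaining constraints have slack.

(i) and (iv)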